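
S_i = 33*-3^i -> [33, -99, 297, -891, 2673]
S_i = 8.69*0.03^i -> [8.69, 0.26, 0.01, 0.0, 0.0]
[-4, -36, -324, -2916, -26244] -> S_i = -4*9^i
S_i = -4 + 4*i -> [-4, 0, 4, 8, 12]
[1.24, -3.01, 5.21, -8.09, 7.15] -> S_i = Random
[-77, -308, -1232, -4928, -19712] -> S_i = -77*4^i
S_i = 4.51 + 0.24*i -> [4.51, 4.75, 4.99, 5.23, 5.47]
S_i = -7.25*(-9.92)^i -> [-7.25, 71.92, -713.45, 7077.39, -70207.69]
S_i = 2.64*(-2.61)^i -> [2.64, -6.89, 17.98, -46.94, 122.51]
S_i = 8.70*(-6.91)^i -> [8.7, -60.12, 415.41, -2870.47, 19834.97]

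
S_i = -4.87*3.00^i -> [-4.87, -14.61, -43.83, -131.49, -394.47]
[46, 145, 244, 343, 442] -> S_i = 46 + 99*i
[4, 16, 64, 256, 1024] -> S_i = 4*4^i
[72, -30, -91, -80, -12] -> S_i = Random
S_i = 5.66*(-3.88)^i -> [5.66, -21.96, 85.21, -330.61, 1282.75]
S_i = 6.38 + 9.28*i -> [6.38, 15.66, 24.94, 34.22, 43.5]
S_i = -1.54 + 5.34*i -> [-1.54, 3.8, 9.14, 14.48, 19.82]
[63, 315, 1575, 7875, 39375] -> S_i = 63*5^i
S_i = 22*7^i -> [22, 154, 1078, 7546, 52822]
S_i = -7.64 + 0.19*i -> [-7.64, -7.45, -7.26, -7.07, -6.88]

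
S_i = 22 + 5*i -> [22, 27, 32, 37, 42]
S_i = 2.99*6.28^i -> [2.99, 18.78, 117.92, 740.54, 4650.61]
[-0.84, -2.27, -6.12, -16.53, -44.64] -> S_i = -0.84*2.70^i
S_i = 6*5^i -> [6, 30, 150, 750, 3750]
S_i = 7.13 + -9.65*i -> [7.13, -2.52, -12.17, -21.82, -31.47]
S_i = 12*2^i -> [12, 24, 48, 96, 192]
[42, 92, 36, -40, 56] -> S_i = Random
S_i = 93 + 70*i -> [93, 163, 233, 303, 373]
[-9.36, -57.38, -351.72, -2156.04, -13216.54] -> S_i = -9.36*6.13^i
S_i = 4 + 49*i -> [4, 53, 102, 151, 200]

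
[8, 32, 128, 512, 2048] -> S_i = 8*4^i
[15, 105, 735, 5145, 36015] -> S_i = 15*7^i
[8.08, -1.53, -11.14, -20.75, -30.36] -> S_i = 8.08 + -9.61*i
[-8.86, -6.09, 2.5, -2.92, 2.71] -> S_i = Random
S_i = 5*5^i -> [5, 25, 125, 625, 3125]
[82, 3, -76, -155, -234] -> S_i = 82 + -79*i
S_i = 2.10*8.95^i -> [2.1, 18.79, 168.22, 1505.53, 13474.46]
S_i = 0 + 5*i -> [0, 5, 10, 15, 20]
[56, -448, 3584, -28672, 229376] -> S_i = 56*-8^i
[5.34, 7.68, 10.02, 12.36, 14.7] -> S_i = 5.34 + 2.34*i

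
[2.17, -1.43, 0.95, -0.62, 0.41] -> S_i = 2.17*(-0.66)^i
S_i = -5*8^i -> [-5, -40, -320, -2560, -20480]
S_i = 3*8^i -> [3, 24, 192, 1536, 12288]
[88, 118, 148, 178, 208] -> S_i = 88 + 30*i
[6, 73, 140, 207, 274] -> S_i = 6 + 67*i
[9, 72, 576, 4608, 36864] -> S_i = 9*8^i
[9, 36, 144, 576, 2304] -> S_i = 9*4^i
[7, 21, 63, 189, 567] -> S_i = 7*3^i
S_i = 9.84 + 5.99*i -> [9.84, 15.83, 21.82, 27.81, 33.8]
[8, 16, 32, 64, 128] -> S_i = 8*2^i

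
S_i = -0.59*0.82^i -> [-0.59, -0.48, -0.4, -0.33, -0.27]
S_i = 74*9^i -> [74, 666, 5994, 53946, 485514]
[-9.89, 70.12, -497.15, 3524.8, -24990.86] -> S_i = -9.89*(-7.09)^i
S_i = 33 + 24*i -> [33, 57, 81, 105, 129]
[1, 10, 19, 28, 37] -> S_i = 1 + 9*i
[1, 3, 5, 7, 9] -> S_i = 1 + 2*i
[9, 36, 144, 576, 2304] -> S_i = 9*4^i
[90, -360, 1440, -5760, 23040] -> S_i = 90*-4^i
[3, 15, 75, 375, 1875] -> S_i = 3*5^i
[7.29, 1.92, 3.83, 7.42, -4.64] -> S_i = Random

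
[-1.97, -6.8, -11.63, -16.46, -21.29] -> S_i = -1.97 + -4.83*i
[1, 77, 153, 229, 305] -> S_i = 1 + 76*i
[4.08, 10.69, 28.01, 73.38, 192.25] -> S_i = 4.08*2.62^i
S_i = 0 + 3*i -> [0, 3, 6, 9, 12]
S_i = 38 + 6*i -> [38, 44, 50, 56, 62]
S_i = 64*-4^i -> [64, -256, 1024, -4096, 16384]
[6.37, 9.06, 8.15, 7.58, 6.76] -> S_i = Random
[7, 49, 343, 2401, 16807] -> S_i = 7*7^i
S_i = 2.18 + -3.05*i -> [2.18, -0.87, -3.92, -6.97, -10.02]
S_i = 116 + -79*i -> [116, 37, -42, -121, -200]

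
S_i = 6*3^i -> [6, 18, 54, 162, 486]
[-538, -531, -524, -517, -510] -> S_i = -538 + 7*i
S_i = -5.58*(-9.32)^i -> [-5.58, 52.01, -484.69, 4517.33, -42101.53]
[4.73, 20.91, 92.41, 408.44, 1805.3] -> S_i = 4.73*4.42^i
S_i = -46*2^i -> [-46, -92, -184, -368, -736]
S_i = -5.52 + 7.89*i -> [-5.52, 2.37, 10.26, 18.15, 26.04]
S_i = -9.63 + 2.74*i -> [-9.63, -6.89, -4.15, -1.41, 1.33]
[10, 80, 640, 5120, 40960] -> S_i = 10*8^i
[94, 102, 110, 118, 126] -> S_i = 94 + 8*i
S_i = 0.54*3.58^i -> [0.54, 1.93, 6.92, 24.78, 88.7]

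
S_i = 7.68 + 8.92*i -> [7.68, 16.6, 25.52, 34.44, 43.36]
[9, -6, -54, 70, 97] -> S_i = Random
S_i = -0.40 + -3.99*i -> [-0.4, -4.39, -8.38, -12.37, -16.36]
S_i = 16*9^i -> [16, 144, 1296, 11664, 104976]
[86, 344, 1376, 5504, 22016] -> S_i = 86*4^i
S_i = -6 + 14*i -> [-6, 8, 22, 36, 50]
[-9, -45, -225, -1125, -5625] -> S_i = -9*5^i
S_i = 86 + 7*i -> [86, 93, 100, 107, 114]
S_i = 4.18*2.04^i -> [4.18, 8.53, 17.4, 35.49, 72.39]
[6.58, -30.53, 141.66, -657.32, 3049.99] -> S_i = 6.58*(-4.64)^i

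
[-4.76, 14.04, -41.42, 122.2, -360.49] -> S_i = -4.76*(-2.95)^i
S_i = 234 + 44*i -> [234, 278, 322, 366, 410]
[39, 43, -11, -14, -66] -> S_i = Random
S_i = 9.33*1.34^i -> [9.33, 12.5, 16.75, 22.45, 30.08]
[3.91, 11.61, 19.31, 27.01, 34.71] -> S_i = 3.91 + 7.70*i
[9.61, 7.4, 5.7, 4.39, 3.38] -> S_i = 9.61*0.77^i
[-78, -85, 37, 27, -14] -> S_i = Random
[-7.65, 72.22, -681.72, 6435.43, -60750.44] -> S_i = -7.65*(-9.44)^i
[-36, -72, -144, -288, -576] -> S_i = -36*2^i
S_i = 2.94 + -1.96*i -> [2.94, 0.98, -0.98, -2.94, -4.9]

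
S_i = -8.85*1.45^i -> [-8.85, -12.83, -18.61, -26.98, -39.12]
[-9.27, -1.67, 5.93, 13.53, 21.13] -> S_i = -9.27 + 7.60*i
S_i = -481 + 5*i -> [-481, -476, -471, -466, -461]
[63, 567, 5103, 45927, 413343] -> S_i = 63*9^i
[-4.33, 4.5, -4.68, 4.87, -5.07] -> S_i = -4.33*(-1.04)^i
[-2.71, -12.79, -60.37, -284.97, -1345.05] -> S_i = -2.71*4.72^i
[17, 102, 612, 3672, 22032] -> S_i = 17*6^i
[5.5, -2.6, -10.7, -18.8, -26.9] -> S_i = 5.50 + -8.10*i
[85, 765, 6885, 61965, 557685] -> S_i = 85*9^i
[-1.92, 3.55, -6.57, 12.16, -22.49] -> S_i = -1.92*(-1.85)^i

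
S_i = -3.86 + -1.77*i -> [-3.86, -5.63, -7.4, -9.17, -10.94]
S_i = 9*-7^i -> [9, -63, 441, -3087, 21609]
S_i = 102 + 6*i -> [102, 108, 114, 120, 126]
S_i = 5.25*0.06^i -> [5.25, 0.32, 0.02, 0.0, 0.0]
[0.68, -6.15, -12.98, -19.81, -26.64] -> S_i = 0.68 + -6.83*i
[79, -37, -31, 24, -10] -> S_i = Random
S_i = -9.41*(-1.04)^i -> [-9.41, 9.79, -10.18, 10.58, -11.01]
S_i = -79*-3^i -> [-79, 237, -711, 2133, -6399]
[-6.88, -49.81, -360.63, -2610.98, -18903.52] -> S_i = -6.88*7.24^i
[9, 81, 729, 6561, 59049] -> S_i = 9*9^i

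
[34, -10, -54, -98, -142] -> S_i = 34 + -44*i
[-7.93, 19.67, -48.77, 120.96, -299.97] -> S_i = -7.93*(-2.48)^i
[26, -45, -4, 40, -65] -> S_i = Random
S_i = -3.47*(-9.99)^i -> [-3.47, 34.67, -346.31, 3459.6, -34561.41]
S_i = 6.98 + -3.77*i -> [6.98, 3.21, -0.56, -4.33, -8.1]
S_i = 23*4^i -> [23, 92, 368, 1472, 5888]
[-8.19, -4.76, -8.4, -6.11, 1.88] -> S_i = Random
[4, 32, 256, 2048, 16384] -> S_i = 4*8^i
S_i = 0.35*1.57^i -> [0.35, 0.55, 0.86, 1.35, 2.13]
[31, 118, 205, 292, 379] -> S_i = 31 + 87*i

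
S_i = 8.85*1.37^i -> [8.85, 12.12, 16.61, 22.76, 31.18]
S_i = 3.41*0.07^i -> [3.41, 0.24, 0.02, 0.0, 0.0]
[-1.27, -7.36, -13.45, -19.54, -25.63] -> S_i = -1.27 + -6.09*i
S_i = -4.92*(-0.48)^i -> [-4.92, 2.36, -1.13, 0.54, -0.26]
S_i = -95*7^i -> [-95, -665, -4655, -32585, -228095]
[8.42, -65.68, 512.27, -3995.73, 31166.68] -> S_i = 8.42*(-7.80)^i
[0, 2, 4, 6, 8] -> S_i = 0 + 2*i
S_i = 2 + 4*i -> [2, 6, 10, 14, 18]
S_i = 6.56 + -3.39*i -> [6.56, 3.17, -0.22, -3.61, -7.0]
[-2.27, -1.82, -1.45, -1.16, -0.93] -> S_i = -2.27*0.80^i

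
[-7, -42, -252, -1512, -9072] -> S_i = -7*6^i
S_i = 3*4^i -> [3, 12, 48, 192, 768]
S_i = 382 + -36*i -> [382, 346, 310, 274, 238]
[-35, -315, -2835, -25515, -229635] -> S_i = -35*9^i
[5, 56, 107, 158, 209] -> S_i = 5 + 51*i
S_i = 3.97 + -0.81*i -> [3.97, 3.16, 2.35, 1.54, 0.73]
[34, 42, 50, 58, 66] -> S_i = 34 + 8*i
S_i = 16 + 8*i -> [16, 24, 32, 40, 48]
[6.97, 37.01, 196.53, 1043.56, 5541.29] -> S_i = 6.97*5.31^i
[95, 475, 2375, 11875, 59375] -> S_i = 95*5^i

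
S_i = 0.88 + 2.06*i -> [0.88, 2.94, 5.0, 7.06, 9.12]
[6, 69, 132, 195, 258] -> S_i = 6 + 63*i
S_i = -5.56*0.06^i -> [-5.56, -0.33, -0.02, -0.0, -0.0]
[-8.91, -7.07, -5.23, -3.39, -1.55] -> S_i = -8.91 + 1.84*i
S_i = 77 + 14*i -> [77, 91, 105, 119, 133]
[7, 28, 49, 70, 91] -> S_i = 7 + 21*i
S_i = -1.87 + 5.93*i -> [-1.87, 4.06, 9.99, 15.92, 21.85]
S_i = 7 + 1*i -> [7, 8, 9, 10, 11]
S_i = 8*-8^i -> [8, -64, 512, -4096, 32768]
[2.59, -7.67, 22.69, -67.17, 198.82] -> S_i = 2.59*(-2.96)^i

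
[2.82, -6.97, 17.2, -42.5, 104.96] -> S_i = 2.82*(-2.47)^i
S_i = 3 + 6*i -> [3, 9, 15, 21, 27]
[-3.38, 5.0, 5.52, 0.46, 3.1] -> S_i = Random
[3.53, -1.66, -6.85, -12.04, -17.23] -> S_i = 3.53 + -5.19*i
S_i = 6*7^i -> [6, 42, 294, 2058, 14406]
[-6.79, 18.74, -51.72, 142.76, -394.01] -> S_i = -6.79*(-2.76)^i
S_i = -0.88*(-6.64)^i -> [-0.88, 5.84, -38.8, 257.62, -1710.63]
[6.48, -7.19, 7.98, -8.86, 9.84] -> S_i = 6.48*(-1.11)^i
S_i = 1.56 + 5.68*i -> [1.56, 7.24, 12.92, 18.6, 24.28]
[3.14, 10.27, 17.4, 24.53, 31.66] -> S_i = 3.14 + 7.13*i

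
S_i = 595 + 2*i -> [595, 597, 599, 601, 603]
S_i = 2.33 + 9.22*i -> [2.33, 11.55, 20.77, 29.99, 39.21]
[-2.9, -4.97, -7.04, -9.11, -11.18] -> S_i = -2.90 + -2.07*i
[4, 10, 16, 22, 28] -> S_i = 4 + 6*i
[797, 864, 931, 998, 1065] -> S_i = 797 + 67*i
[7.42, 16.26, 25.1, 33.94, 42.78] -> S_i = 7.42 + 8.84*i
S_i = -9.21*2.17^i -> [-9.21, -19.99, -43.37, -94.11, -204.22]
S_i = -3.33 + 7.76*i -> [-3.33, 4.43, 12.19, 19.95, 27.71]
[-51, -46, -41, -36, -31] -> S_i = -51 + 5*i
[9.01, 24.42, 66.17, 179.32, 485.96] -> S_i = 9.01*2.71^i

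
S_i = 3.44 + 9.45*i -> [3.44, 12.89, 22.34, 31.79, 41.24]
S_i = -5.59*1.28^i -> [-5.59, -7.16, -9.16, -11.72, -15.01]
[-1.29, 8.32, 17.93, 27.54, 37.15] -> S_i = -1.29 + 9.61*i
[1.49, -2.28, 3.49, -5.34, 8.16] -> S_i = 1.49*(-1.53)^i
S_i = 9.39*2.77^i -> [9.39, 26.01, 72.05, 199.57, 552.82]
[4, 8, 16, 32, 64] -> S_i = 4*2^i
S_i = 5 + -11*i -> [5, -6, -17, -28, -39]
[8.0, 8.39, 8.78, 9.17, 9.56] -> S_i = 8.00 + 0.39*i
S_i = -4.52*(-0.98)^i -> [-4.52, 4.43, -4.34, 4.25, -4.17]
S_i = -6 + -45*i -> [-6, -51, -96, -141, -186]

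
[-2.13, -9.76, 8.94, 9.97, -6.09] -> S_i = Random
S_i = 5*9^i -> [5, 45, 405, 3645, 32805]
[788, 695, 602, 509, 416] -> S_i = 788 + -93*i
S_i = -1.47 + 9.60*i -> [-1.47, 8.13, 17.73, 27.33, 36.93]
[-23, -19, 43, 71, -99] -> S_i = Random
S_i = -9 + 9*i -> [-9, 0, 9, 18, 27]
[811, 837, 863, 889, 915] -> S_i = 811 + 26*i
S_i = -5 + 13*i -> [-5, 8, 21, 34, 47]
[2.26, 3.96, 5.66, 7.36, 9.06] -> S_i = 2.26 + 1.70*i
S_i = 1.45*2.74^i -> [1.45, 3.97, 10.89, 29.83, 81.73]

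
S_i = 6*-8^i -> [6, -48, 384, -3072, 24576]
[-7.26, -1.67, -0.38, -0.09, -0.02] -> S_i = -7.26*0.23^i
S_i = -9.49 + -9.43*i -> [-9.49, -18.92, -28.35, -37.78, -47.21]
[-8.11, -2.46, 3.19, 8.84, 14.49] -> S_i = -8.11 + 5.65*i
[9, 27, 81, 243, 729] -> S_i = 9*3^i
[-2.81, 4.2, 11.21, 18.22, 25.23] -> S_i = -2.81 + 7.01*i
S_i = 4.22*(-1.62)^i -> [4.22, -6.84, 11.07, -17.94, 29.07]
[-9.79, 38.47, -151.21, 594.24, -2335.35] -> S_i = -9.79*(-3.93)^i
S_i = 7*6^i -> [7, 42, 252, 1512, 9072]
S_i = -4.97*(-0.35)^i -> [-4.97, 1.74, -0.61, 0.21, -0.07]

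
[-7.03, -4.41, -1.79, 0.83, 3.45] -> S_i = -7.03 + 2.62*i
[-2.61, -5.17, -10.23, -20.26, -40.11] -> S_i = -2.61*1.98^i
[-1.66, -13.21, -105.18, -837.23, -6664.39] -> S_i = -1.66*7.96^i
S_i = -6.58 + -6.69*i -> [-6.58, -13.27, -19.96, -26.65, -33.34]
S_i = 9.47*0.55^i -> [9.47, 5.21, 2.86, 1.58, 0.87]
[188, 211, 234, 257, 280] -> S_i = 188 + 23*i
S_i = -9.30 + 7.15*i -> [-9.3, -2.15, 5.0, 12.15, 19.3]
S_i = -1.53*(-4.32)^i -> [-1.53, 6.61, -28.55, 123.35, -532.88]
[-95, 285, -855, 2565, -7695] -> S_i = -95*-3^i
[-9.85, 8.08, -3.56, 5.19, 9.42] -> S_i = Random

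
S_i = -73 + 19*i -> [-73, -54, -35, -16, 3]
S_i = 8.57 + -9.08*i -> [8.57, -0.51, -9.59, -18.67, -27.75]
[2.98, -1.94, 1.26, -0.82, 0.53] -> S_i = 2.98*(-0.65)^i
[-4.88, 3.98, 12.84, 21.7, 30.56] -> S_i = -4.88 + 8.86*i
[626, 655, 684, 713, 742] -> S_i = 626 + 29*i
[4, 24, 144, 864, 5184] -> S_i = 4*6^i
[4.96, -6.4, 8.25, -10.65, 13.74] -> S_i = 4.96*(-1.29)^i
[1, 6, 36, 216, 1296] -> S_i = 1*6^i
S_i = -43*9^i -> [-43, -387, -3483, -31347, -282123]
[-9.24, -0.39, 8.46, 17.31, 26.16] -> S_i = -9.24 + 8.85*i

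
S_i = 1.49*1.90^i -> [1.49, 2.83, 5.38, 10.22, 19.42]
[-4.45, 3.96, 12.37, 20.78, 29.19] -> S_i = -4.45 + 8.41*i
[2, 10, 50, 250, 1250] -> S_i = 2*5^i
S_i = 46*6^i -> [46, 276, 1656, 9936, 59616]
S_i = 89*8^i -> [89, 712, 5696, 45568, 364544]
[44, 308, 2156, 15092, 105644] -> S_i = 44*7^i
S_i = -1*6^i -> [-1, -6, -36, -216, -1296]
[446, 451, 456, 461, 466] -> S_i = 446 + 5*i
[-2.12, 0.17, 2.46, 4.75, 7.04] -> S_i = -2.12 + 2.29*i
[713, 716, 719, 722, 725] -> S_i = 713 + 3*i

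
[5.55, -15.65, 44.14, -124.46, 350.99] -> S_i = 5.55*(-2.82)^i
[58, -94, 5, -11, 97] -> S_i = Random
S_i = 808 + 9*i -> [808, 817, 826, 835, 844]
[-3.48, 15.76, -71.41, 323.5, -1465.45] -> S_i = -3.48*(-4.53)^i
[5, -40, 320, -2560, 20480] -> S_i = 5*-8^i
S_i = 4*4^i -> [4, 16, 64, 256, 1024]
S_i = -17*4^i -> [-17, -68, -272, -1088, -4352]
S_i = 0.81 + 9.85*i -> [0.81, 10.66, 20.51, 30.36, 40.21]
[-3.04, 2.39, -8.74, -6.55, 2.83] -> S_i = Random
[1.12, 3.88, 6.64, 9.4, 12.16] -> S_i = 1.12 + 2.76*i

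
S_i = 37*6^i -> [37, 222, 1332, 7992, 47952]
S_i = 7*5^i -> [7, 35, 175, 875, 4375]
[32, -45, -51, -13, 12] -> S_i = Random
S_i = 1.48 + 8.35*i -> [1.48, 9.83, 18.18, 26.53, 34.88]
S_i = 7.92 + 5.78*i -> [7.92, 13.7, 19.48, 25.26, 31.04]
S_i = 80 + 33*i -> [80, 113, 146, 179, 212]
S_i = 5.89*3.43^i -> [5.89, 20.2, 69.3, 237.68, 815.25]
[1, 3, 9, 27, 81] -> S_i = 1*3^i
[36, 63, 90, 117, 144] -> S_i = 36 + 27*i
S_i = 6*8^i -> [6, 48, 384, 3072, 24576]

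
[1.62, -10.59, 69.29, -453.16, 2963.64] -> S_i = 1.62*(-6.54)^i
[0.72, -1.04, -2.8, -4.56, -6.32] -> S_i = 0.72 + -1.76*i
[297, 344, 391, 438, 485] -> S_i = 297 + 47*i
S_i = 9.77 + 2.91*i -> [9.77, 12.68, 15.59, 18.5, 21.41]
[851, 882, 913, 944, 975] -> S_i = 851 + 31*i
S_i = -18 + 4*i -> [-18, -14, -10, -6, -2]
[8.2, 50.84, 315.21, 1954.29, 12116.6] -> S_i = 8.20*6.20^i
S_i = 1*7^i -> [1, 7, 49, 343, 2401]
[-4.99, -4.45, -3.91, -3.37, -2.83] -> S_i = -4.99 + 0.54*i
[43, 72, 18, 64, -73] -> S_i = Random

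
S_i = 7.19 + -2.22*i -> [7.19, 4.97, 2.75, 0.53, -1.69]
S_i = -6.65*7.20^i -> [-6.65, -47.88, -344.74, -2482.1, -17871.11]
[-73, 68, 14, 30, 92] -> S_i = Random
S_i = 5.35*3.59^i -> [5.35, 19.21, 68.95, 247.54, 888.65]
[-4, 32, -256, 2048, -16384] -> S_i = -4*-8^i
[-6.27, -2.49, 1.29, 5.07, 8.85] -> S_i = -6.27 + 3.78*i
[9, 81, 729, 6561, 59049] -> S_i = 9*9^i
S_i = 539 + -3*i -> [539, 536, 533, 530, 527]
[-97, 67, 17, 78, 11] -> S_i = Random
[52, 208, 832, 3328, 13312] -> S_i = 52*4^i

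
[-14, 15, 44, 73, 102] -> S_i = -14 + 29*i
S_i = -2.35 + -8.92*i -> [-2.35, -11.27, -20.19, -29.11, -38.03]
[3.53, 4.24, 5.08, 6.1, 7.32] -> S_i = 3.53*1.20^i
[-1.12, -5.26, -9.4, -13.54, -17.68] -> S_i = -1.12 + -4.14*i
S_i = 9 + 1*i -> [9, 10, 11, 12, 13]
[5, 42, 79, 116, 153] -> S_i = 5 + 37*i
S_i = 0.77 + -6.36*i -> [0.77, -5.59, -11.95, -18.31, -24.67]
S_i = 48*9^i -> [48, 432, 3888, 34992, 314928]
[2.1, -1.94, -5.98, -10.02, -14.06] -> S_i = 2.10 + -4.04*i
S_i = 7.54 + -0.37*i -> [7.54, 7.17, 6.8, 6.43, 6.06]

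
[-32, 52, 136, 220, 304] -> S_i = -32 + 84*i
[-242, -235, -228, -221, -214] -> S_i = -242 + 7*i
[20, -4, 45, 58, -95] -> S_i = Random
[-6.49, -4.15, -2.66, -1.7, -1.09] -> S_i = -6.49*0.64^i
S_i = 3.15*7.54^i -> [3.15, 23.75, 179.08, 1350.28, 10181.13]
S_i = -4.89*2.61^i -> [-4.89, -12.76, -33.31, -86.94, -226.92]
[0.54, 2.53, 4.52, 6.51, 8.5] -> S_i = 0.54 + 1.99*i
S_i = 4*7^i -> [4, 28, 196, 1372, 9604]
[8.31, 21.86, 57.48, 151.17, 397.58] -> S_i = 8.31*2.63^i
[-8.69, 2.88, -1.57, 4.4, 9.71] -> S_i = Random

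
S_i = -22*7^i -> [-22, -154, -1078, -7546, -52822]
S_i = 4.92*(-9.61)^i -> [4.92, -47.28, 454.37, -4366.52, 41962.24]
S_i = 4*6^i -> [4, 24, 144, 864, 5184]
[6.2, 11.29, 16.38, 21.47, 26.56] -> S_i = 6.20 + 5.09*i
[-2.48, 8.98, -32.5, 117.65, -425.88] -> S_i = -2.48*(-3.62)^i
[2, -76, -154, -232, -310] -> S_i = 2 + -78*i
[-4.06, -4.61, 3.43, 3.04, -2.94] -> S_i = Random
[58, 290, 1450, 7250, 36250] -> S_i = 58*5^i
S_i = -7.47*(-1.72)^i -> [-7.47, 12.85, -22.1, 38.01, -65.38]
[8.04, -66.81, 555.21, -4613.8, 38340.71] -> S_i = 8.04*(-8.31)^i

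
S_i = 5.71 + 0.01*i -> [5.71, 5.72, 5.73, 5.74, 5.75]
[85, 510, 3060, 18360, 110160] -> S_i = 85*6^i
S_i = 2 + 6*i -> [2, 8, 14, 20, 26]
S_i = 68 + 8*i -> [68, 76, 84, 92, 100]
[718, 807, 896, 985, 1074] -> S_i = 718 + 89*i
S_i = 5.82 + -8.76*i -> [5.82, -2.94, -11.7, -20.46, -29.22]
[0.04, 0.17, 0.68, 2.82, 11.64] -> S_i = 0.04*4.13^i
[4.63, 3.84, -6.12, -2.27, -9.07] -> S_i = Random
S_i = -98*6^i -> [-98, -588, -3528, -21168, -127008]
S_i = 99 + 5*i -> [99, 104, 109, 114, 119]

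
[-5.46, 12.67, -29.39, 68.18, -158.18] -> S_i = -5.46*(-2.32)^i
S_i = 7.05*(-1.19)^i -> [7.05, -8.39, 9.98, -11.88, 14.14]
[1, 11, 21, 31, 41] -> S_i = 1 + 10*i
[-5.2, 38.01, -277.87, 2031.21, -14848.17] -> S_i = -5.20*(-7.31)^i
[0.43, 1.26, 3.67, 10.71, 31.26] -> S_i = 0.43*2.92^i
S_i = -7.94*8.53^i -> [-7.94, -67.73, -577.72, -4927.96, -42035.54]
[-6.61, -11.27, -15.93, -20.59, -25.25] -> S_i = -6.61 + -4.66*i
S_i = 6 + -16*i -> [6, -10, -26, -42, -58]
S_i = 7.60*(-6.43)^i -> [7.6, -48.87, 314.22, -2020.44, 12991.45]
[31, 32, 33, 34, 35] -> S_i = 31 + 1*i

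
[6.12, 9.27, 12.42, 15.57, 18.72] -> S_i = 6.12 + 3.15*i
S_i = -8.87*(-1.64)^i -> [-8.87, 14.55, -23.86, 39.13, -64.17]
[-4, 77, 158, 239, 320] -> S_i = -4 + 81*i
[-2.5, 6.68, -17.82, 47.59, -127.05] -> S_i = -2.50*(-2.67)^i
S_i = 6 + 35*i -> [6, 41, 76, 111, 146]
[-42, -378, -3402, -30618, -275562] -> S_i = -42*9^i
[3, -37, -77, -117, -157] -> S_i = 3 + -40*i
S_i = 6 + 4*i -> [6, 10, 14, 18, 22]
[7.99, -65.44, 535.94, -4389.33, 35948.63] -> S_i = 7.99*(-8.19)^i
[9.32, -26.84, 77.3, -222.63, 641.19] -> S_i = 9.32*(-2.88)^i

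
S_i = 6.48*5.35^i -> [6.48, 34.67, 185.47, 992.28, 5308.72]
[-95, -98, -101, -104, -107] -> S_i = -95 + -3*i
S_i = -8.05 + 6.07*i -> [-8.05, -1.98, 4.09, 10.16, 16.23]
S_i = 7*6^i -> [7, 42, 252, 1512, 9072]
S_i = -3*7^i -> [-3, -21, -147, -1029, -7203]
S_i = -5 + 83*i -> [-5, 78, 161, 244, 327]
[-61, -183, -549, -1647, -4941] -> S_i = -61*3^i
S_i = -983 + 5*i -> [-983, -978, -973, -968, -963]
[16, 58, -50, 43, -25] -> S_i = Random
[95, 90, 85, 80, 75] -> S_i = 95 + -5*i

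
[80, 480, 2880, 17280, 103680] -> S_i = 80*6^i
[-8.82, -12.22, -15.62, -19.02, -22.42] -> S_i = -8.82 + -3.40*i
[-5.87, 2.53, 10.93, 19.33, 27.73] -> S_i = -5.87 + 8.40*i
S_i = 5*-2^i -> [5, -10, 20, -40, 80]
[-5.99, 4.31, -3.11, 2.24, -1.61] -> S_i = -5.99*(-0.72)^i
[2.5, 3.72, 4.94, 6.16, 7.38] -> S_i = 2.50 + 1.22*i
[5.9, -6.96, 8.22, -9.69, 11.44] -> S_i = 5.90*(-1.18)^i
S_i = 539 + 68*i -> [539, 607, 675, 743, 811]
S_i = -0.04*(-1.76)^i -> [-0.04, 0.07, -0.12, 0.22, -0.38]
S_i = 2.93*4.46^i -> [2.93, 13.07, 58.28, 259.94, 1159.33]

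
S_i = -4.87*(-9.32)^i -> [-4.87, 45.39, -423.02, 3942.55, -36744.52]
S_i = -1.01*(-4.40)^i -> [-1.01, 4.44, -19.55, 86.04, -378.56]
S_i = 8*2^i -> [8, 16, 32, 64, 128]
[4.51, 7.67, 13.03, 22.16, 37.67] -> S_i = 4.51*1.70^i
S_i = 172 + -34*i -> [172, 138, 104, 70, 36]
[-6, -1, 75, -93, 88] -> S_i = Random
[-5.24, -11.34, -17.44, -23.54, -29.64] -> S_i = -5.24 + -6.10*i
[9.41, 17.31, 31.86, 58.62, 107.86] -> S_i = 9.41*1.84^i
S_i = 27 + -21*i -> [27, 6, -15, -36, -57]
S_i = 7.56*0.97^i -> [7.56, 7.33, 7.11, 6.9, 6.69]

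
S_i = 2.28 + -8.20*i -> [2.28, -5.92, -14.12, -22.32, -30.52]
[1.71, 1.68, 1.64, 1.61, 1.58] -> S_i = 1.71*0.98^i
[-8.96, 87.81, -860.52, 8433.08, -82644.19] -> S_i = -8.96*(-9.80)^i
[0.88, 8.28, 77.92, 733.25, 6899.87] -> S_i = 0.88*9.41^i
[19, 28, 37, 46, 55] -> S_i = 19 + 9*i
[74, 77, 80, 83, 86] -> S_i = 74 + 3*i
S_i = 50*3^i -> [50, 150, 450, 1350, 4050]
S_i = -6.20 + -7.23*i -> [-6.2, -13.43, -20.66, -27.89, -35.12]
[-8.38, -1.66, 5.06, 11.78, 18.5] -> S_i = -8.38 + 6.72*i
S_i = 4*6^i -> [4, 24, 144, 864, 5184]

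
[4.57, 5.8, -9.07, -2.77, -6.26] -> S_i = Random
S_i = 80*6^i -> [80, 480, 2880, 17280, 103680]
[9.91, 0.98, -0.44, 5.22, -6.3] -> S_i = Random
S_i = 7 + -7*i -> [7, 0, -7, -14, -21]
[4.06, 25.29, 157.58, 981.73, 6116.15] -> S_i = 4.06*6.23^i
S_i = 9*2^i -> [9, 18, 36, 72, 144]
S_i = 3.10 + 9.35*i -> [3.1, 12.45, 21.8, 31.15, 40.5]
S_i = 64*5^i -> [64, 320, 1600, 8000, 40000]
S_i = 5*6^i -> [5, 30, 180, 1080, 6480]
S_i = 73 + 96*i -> [73, 169, 265, 361, 457]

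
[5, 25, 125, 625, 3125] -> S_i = 5*5^i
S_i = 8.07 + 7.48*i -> [8.07, 15.55, 23.03, 30.51, 37.99]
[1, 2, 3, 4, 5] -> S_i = 1 + 1*i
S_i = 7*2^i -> [7, 14, 28, 56, 112]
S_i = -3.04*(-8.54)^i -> [-3.04, 25.96, -221.71, 1893.42, -16169.82]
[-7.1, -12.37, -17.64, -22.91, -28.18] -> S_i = -7.10 + -5.27*i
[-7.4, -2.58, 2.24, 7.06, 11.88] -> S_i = -7.40 + 4.82*i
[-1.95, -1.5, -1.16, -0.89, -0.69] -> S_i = -1.95*0.77^i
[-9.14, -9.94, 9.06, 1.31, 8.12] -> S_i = Random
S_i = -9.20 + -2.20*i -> [-9.2, -11.4, -13.6, -15.8, -18.0]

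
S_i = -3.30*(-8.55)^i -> [-3.3, 28.22, -241.24, 2062.59, -17635.12]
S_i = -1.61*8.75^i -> [-1.61, -14.09, -123.27, -1078.57, -9437.52]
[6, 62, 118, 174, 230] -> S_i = 6 + 56*i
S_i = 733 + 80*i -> [733, 813, 893, 973, 1053]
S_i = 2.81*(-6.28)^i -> [2.81, -17.65, 110.82, -695.96, 4370.64]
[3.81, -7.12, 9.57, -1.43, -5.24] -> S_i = Random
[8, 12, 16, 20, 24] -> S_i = 8 + 4*i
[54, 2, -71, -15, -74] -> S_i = Random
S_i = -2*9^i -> [-2, -18, -162, -1458, -13122]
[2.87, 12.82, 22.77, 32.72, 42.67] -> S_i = 2.87 + 9.95*i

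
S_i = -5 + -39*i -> [-5, -44, -83, -122, -161]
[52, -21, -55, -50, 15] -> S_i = Random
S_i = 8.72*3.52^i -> [8.72, 30.69, 108.04, 380.32, 1338.71]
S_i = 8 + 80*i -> [8, 88, 168, 248, 328]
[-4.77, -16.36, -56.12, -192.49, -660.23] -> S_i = -4.77*3.43^i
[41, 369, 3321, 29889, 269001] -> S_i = 41*9^i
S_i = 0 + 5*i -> [0, 5, 10, 15, 20]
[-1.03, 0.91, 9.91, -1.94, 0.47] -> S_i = Random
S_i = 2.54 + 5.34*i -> [2.54, 7.88, 13.22, 18.56, 23.9]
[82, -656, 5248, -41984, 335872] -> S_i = 82*-8^i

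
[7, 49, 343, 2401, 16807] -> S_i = 7*7^i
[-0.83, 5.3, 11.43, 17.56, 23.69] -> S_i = -0.83 + 6.13*i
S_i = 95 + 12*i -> [95, 107, 119, 131, 143]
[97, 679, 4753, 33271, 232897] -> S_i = 97*7^i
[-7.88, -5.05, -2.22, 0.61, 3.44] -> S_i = -7.88 + 2.83*i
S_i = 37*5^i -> [37, 185, 925, 4625, 23125]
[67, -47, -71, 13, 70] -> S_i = Random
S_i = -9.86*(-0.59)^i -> [-9.86, 5.82, -3.43, 2.03, -1.19]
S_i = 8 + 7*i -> [8, 15, 22, 29, 36]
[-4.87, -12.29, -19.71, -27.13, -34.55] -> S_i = -4.87 + -7.42*i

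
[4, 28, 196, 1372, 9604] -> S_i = 4*7^i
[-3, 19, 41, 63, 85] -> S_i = -3 + 22*i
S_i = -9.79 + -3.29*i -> [-9.79, -13.08, -16.37, -19.66, -22.95]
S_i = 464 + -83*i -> [464, 381, 298, 215, 132]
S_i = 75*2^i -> [75, 150, 300, 600, 1200]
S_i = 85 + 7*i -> [85, 92, 99, 106, 113]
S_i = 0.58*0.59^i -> [0.58, 0.34, 0.2, 0.12, 0.07]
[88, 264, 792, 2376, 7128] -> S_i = 88*3^i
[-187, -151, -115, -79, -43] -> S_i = -187 + 36*i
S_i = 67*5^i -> [67, 335, 1675, 8375, 41875]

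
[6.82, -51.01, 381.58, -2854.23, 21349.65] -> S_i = 6.82*(-7.48)^i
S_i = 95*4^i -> [95, 380, 1520, 6080, 24320]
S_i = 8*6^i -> [8, 48, 288, 1728, 10368]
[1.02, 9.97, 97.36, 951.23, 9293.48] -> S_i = 1.02*9.77^i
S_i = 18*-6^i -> [18, -108, 648, -3888, 23328]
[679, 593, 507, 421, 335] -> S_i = 679 + -86*i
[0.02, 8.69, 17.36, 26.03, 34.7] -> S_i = 0.02 + 8.67*i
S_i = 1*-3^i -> [1, -3, 9, -27, 81]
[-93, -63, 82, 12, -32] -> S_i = Random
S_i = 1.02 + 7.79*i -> [1.02, 8.81, 16.6, 24.39, 32.18]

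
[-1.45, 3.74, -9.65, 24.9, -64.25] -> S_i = -1.45*(-2.58)^i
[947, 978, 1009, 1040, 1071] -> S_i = 947 + 31*i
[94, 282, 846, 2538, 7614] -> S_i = 94*3^i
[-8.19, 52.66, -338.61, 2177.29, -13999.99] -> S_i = -8.19*(-6.43)^i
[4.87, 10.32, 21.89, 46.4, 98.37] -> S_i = 4.87*2.12^i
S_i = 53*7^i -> [53, 371, 2597, 18179, 127253]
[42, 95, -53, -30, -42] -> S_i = Random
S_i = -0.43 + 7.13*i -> [-0.43, 6.7, 13.83, 20.96, 28.09]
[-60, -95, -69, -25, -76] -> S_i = Random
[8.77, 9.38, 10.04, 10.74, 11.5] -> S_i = 8.77*1.07^i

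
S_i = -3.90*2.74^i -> [-3.9, -10.69, -29.28, -80.23, -219.82]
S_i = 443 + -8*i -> [443, 435, 427, 419, 411]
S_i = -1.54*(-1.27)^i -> [-1.54, 1.96, -2.48, 3.15, -4.01]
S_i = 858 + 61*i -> [858, 919, 980, 1041, 1102]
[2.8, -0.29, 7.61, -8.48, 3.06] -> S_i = Random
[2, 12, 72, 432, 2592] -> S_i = 2*6^i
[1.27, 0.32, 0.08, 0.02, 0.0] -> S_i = 1.27*0.25^i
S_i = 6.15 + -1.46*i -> [6.15, 4.69, 3.23, 1.77, 0.31]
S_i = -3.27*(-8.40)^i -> [-3.27, 27.47, -230.73, 1938.14, -16280.39]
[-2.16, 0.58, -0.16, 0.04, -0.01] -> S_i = -2.16*(-0.27)^i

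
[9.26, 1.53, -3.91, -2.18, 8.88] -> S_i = Random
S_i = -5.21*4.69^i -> [-5.21, -24.43, -114.6, -537.47, -2520.75]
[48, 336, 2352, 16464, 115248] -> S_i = 48*7^i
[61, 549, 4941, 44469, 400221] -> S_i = 61*9^i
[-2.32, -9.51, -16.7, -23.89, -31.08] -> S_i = -2.32 + -7.19*i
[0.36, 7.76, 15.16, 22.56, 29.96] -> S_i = 0.36 + 7.40*i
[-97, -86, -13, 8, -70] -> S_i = Random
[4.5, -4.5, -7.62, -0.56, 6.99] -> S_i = Random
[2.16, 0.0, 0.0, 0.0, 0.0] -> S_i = 2.16*0.00^i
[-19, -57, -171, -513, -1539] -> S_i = -19*3^i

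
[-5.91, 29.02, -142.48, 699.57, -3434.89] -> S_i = -5.91*(-4.91)^i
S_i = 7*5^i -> [7, 35, 175, 875, 4375]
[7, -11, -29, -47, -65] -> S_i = 7 + -18*i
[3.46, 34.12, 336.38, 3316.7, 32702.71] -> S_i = 3.46*9.86^i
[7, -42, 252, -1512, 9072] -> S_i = 7*-6^i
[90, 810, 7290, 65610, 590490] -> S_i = 90*9^i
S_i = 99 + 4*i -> [99, 103, 107, 111, 115]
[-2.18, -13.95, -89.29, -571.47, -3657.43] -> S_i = -2.18*6.40^i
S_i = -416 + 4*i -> [-416, -412, -408, -404, -400]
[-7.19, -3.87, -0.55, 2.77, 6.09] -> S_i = -7.19 + 3.32*i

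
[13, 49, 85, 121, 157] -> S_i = 13 + 36*i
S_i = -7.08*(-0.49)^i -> [-7.08, 3.47, -1.7, 0.83, -0.41]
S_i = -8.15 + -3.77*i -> [-8.15, -11.92, -15.69, -19.46, -23.23]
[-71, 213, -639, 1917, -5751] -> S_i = -71*-3^i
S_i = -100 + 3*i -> [-100, -97, -94, -91, -88]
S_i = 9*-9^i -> [9, -81, 729, -6561, 59049]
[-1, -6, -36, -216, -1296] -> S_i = -1*6^i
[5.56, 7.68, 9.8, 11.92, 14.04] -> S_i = 5.56 + 2.12*i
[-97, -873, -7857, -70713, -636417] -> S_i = -97*9^i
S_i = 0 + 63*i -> [0, 63, 126, 189, 252]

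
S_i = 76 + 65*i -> [76, 141, 206, 271, 336]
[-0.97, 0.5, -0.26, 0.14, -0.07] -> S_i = -0.97*(-0.52)^i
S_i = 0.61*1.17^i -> [0.61, 0.71, 0.84, 0.98, 1.14]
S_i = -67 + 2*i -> [-67, -65, -63, -61, -59]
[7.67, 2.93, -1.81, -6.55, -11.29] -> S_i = 7.67 + -4.74*i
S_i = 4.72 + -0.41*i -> [4.72, 4.31, 3.9, 3.49, 3.08]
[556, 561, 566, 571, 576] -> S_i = 556 + 5*i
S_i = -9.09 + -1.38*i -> [-9.09, -10.47, -11.85, -13.23, -14.61]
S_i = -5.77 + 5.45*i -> [-5.77, -0.32, 5.13, 10.58, 16.03]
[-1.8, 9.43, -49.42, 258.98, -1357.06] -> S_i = -1.80*(-5.24)^i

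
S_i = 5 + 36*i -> [5, 41, 77, 113, 149]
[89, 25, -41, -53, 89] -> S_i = Random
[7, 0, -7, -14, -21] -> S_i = 7 + -7*i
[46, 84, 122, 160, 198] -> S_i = 46 + 38*i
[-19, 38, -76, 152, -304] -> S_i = -19*-2^i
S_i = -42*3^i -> [-42, -126, -378, -1134, -3402]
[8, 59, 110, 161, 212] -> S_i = 8 + 51*i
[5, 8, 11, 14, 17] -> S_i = 5 + 3*i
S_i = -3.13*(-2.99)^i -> [-3.13, 9.36, -27.98, 83.67, -250.17]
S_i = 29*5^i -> [29, 145, 725, 3625, 18125]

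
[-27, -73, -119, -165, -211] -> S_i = -27 + -46*i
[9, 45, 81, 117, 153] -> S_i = 9 + 36*i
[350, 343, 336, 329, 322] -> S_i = 350 + -7*i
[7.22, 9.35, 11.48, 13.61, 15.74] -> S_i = 7.22 + 2.13*i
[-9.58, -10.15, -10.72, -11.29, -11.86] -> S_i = -9.58 + -0.57*i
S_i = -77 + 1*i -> [-77, -76, -75, -74, -73]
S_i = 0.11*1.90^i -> [0.11, 0.21, 0.4, 0.75, 1.43]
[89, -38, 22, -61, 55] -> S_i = Random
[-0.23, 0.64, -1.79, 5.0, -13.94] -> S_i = -0.23*(-2.79)^i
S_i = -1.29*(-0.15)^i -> [-1.29, 0.19, -0.03, 0.0, -0.0]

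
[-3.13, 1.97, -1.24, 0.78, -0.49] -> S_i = -3.13*(-0.63)^i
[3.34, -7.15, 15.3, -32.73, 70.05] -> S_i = 3.34*(-2.14)^i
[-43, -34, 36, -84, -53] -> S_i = Random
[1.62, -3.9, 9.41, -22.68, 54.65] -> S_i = 1.62*(-2.41)^i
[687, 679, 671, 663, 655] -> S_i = 687 + -8*i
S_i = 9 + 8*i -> [9, 17, 25, 33, 41]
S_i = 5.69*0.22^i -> [5.69, 1.25, 0.28, 0.06, 0.01]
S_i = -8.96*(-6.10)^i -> [-8.96, 54.66, -333.4, 2033.75, -12405.87]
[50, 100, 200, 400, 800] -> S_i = 50*2^i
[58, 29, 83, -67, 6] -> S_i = Random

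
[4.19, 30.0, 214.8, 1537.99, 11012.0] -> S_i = 4.19*7.16^i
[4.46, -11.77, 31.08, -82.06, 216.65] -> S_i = 4.46*(-2.64)^i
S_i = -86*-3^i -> [-86, 258, -774, 2322, -6966]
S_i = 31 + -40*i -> [31, -9, -49, -89, -129]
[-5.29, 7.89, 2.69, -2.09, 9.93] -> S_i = Random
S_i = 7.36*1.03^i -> [7.36, 7.58, 7.81, 8.04, 8.28]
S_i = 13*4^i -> [13, 52, 208, 832, 3328]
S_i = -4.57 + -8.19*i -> [-4.57, -12.76, -20.95, -29.14, -37.33]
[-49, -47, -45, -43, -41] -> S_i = -49 + 2*i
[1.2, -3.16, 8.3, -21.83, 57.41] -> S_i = 1.20*(-2.63)^i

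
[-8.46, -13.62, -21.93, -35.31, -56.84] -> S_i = -8.46*1.61^i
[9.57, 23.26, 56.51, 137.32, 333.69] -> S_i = 9.57*2.43^i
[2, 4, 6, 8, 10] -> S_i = 2 + 2*i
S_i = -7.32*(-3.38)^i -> [-7.32, 24.74, -83.63, 282.66, -955.38]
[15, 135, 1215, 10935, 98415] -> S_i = 15*9^i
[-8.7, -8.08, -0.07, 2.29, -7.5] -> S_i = Random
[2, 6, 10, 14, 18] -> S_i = 2 + 4*i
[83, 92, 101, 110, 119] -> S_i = 83 + 9*i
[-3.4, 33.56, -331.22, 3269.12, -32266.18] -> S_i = -3.40*(-9.87)^i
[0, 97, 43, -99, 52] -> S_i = Random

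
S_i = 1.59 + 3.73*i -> [1.59, 5.32, 9.05, 12.78, 16.51]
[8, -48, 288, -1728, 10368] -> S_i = 8*-6^i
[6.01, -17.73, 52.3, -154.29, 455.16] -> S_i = 6.01*(-2.95)^i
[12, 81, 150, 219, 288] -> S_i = 12 + 69*i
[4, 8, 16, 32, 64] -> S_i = 4*2^i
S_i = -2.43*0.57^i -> [-2.43, -1.39, -0.79, -0.45, -0.26]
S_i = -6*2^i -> [-6, -12, -24, -48, -96]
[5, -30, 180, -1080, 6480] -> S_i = 5*-6^i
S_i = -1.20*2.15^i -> [-1.2, -2.58, -5.55, -11.93, -25.64]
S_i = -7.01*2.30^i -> [-7.01, -16.12, -37.08, -85.29, -196.17]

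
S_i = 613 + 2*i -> [613, 615, 617, 619, 621]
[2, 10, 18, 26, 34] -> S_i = 2 + 8*i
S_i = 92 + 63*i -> [92, 155, 218, 281, 344]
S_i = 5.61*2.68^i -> [5.61, 15.03, 40.29, 107.99, 289.4]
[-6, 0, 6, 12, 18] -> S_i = -6 + 6*i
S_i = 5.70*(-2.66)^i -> [5.7, -15.16, 40.33, -107.28, 285.37]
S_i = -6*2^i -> [-6, -12, -24, -48, -96]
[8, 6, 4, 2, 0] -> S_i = 8 + -2*i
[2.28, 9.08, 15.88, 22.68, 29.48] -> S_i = 2.28 + 6.80*i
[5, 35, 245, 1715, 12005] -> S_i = 5*7^i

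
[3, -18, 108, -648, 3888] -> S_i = 3*-6^i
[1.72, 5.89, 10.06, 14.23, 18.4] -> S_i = 1.72 + 4.17*i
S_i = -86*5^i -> [-86, -430, -2150, -10750, -53750]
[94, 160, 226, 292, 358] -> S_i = 94 + 66*i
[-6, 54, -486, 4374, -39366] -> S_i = -6*-9^i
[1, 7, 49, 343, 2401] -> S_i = 1*7^i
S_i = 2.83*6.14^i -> [2.83, 17.38, 106.69, 655.08, 4022.17]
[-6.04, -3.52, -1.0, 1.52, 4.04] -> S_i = -6.04 + 2.52*i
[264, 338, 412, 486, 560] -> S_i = 264 + 74*i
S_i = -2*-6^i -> [-2, 12, -72, 432, -2592]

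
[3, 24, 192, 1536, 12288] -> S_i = 3*8^i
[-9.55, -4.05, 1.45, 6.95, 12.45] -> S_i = -9.55 + 5.50*i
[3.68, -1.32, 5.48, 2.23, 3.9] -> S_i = Random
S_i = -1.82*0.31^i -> [-1.82, -0.56, -0.17, -0.05, -0.02]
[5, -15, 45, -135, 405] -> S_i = 5*-3^i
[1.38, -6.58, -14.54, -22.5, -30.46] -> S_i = 1.38 + -7.96*i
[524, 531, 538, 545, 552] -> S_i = 524 + 7*i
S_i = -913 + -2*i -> [-913, -915, -917, -919, -921]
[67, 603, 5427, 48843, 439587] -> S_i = 67*9^i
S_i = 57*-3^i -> [57, -171, 513, -1539, 4617]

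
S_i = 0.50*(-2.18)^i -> [0.5, -1.09, 2.38, -5.18, 11.29]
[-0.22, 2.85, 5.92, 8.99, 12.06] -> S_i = -0.22 + 3.07*i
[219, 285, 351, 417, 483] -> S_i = 219 + 66*i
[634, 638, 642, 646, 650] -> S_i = 634 + 4*i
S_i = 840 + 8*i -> [840, 848, 856, 864, 872]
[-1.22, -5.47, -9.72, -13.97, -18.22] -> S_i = -1.22 + -4.25*i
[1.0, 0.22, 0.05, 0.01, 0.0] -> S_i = 1.00*0.22^i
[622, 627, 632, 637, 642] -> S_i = 622 + 5*i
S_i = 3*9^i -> [3, 27, 243, 2187, 19683]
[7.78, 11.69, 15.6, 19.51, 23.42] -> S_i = 7.78 + 3.91*i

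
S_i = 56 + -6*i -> [56, 50, 44, 38, 32]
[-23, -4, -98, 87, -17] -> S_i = Random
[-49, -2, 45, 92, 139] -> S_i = -49 + 47*i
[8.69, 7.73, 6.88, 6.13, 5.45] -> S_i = 8.69*0.89^i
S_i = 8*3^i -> [8, 24, 72, 216, 648]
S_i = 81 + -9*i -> [81, 72, 63, 54, 45]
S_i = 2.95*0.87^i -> [2.95, 2.57, 2.23, 1.94, 1.69]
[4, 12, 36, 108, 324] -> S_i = 4*3^i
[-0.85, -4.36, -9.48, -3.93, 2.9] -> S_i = Random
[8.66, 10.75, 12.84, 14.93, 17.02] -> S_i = 8.66 + 2.09*i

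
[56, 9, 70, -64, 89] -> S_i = Random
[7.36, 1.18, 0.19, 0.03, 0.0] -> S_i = 7.36*0.16^i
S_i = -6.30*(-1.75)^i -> [-6.3, 11.02, -19.29, 33.76, -59.09]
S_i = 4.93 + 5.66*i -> [4.93, 10.59, 16.25, 21.91, 27.57]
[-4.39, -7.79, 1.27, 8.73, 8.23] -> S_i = Random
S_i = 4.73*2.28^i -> [4.73, 10.78, 24.59, 56.06, 127.82]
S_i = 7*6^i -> [7, 42, 252, 1512, 9072]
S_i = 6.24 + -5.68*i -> [6.24, 0.56, -5.12, -10.8, -16.48]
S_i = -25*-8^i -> [-25, 200, -1600, 12800, -102400]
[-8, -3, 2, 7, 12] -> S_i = -8 + 5*i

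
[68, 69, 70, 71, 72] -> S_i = 68 + 1*i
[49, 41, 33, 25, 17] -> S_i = 49 + -8*i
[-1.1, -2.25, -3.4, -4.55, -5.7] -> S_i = -1.10 + -1.15*i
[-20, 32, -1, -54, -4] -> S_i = Random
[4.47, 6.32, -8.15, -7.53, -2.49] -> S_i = Random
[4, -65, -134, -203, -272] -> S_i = 4 + -69*i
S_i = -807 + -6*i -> [-807, -813, -819, -825, -831]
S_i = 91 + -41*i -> [91, 50, 9, -32, -73]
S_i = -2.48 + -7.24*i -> [-2.48, -9.72, -16.96, -24.2, -31.44]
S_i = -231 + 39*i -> [-231, -192, -153, -114, -75]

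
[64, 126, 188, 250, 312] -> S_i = 64 + 62*i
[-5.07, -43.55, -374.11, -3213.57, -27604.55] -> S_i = -5.07*8.59^i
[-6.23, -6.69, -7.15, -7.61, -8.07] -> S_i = -6.23 + -0.46*i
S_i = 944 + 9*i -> [944, 953, 962, 971, 980]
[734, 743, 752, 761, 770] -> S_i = 734 + 9*i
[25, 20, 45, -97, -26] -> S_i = Random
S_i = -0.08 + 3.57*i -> [-0.08, 3.49, 7.06, 10.63, 14.2]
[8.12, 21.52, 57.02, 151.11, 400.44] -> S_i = 8.12*2.65^i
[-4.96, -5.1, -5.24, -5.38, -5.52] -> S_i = -4.96 + -0.14*i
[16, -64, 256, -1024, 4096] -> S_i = 16*-4^i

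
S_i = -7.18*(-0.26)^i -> [-7.18, 1.87, -0.49, 0.13, -0.03]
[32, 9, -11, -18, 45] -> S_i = Random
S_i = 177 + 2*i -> [177, 179, 181, 183, 185]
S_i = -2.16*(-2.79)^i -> [-2.16, 6.03, -16.81, 46.91, -130.88]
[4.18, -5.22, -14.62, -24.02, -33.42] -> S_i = 4.18 + -9.40*i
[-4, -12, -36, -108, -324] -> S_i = -4*3^i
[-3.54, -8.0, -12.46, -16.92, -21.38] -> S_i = -3.54 + -4.46*i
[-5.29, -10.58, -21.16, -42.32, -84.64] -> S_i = -5.29*2.00^i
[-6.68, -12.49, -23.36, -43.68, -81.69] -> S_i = -6.68*1.87^i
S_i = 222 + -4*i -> [222, 218, 214, 210, 206]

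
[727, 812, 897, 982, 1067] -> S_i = 727 + 85*i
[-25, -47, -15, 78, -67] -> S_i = Random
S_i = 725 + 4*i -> [725, 729, 733, 737, 741]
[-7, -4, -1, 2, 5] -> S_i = -7 + 3*i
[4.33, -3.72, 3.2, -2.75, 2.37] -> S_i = 4.33*(-0.86)^i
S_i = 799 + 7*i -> [799, 806, 813, 820, 827]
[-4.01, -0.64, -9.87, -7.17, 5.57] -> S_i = Random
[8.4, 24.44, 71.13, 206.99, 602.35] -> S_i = 8.40*2.91^i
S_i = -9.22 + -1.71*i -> [-9.22, -10.93, -12.64, -14.35, -16.06]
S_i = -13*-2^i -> [-13, 26, -52, 104, -208]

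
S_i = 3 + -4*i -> [3, -1, -5, -9, -13]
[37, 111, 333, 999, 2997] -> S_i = 37*3^i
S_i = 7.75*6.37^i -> [7.75, 49.37, 314.47, 2003.18, 12760.26]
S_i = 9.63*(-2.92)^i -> [9.63, -28.12, 82.11, -239.76, 700.1]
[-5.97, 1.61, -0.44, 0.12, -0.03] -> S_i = -5.97*(-0.27)^i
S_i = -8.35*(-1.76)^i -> [-8.35, 14.7, -25.86, 45.52, -80.12]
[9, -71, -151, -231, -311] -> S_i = 9 + -80*i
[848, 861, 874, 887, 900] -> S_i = 848 + 13*i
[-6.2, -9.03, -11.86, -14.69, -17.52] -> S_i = -6.20 + -2.83*i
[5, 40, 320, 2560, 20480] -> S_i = 5*8^i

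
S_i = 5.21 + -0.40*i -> [5.21, 4.81, 4.41, 4.01, 3.61]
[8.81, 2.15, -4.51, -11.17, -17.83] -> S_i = 8.81 + -6.66*i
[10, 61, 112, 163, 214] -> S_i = 10 + 51*i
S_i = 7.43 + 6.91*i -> [7.43, 14.34, 21.25, 28.16, 35.07]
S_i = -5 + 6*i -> [-5, 1, 7, 13, 19]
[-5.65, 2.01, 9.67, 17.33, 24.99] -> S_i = -5.65 + 7.66*i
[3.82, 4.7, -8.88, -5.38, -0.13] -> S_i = Random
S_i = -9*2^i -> [-9, -18, -36, -72, -144]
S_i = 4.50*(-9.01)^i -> [4.5, -40.54, 365.31, -3291.45, 29655.94]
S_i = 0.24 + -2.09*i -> [0.24, -1.85, -3.94, -6.03, -8.12]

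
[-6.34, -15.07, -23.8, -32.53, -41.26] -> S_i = -6.34 + -8.73*i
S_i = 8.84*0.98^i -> [8.84, 8.66, 8.49, 8.32, 8.15]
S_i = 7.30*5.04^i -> [7.3, 36.79, 185.43, 934.58, 4710.26]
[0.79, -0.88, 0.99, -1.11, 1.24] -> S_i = 0.79*(-1.12)^i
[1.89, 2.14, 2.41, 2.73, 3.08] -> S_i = 1.89*1.13^i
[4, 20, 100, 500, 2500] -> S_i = 4*5^i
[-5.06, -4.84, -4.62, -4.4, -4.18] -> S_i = -5.06 + 0.22*i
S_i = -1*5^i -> [-1, -5, -25, -125, -625]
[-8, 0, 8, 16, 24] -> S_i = -8 + 8*i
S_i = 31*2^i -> [31, 62, 124, 248, 496]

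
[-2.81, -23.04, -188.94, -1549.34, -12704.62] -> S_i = -2.81*8.20^i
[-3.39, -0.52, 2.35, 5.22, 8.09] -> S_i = -3.39 + 2.87*i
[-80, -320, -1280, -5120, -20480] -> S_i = -80*4^i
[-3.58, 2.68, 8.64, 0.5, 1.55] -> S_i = Random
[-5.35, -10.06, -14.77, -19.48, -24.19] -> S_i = -5.35 + -4.71*i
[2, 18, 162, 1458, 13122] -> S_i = 2*9^i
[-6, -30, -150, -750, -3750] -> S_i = -6*5^i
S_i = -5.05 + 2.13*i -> [-5.05, -2.92, -0.79, 1.34, 3.47]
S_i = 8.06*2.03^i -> [8.06, 16.36, 33.21, 67.43, 136.87]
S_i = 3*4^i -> [3, 12, 48, 192, 768]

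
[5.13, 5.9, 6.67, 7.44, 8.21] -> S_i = 5.13 + 0.77*i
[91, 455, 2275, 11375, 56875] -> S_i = 91*5^i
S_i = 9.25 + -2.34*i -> [9.25, 6.91, 4.57, 2.23, -0.11]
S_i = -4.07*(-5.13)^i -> [-4.07, 20.88, -107.11, 549.47, -2818.8]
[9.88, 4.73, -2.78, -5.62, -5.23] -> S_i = Random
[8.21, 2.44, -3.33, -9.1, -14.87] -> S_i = 8.21 + -5.77*i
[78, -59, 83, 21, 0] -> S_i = Random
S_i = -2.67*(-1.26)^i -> [-2.67, 3.36, -4.24, 5.34, -6.73]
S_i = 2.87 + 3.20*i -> [2.87, 6.07, 9.27, 12.47, 15.67]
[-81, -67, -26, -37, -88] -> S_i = Random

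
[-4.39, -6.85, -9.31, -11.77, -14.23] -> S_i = -4.39 + -2.46*i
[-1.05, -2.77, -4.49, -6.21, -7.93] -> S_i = -1.05 + -1.72*i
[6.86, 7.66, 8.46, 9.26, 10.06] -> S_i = 6.86 + 0.80*i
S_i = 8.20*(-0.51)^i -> [8.2, -4.18, 2.13, -1.09, 0.55]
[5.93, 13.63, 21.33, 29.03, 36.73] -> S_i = 5.93 + 7.70*i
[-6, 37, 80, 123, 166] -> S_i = -6 + 43*i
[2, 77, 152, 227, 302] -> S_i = 2 + 75*i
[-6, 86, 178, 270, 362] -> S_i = -6 + 92*i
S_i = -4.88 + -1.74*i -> [-4.88, -6.62, -8.36, -10.1, -11.84]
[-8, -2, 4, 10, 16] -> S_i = -8 + 6*i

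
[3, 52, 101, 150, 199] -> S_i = 3 + 49*i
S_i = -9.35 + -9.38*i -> [-9.35, -18.73, -28.11, -37.49, -46.87]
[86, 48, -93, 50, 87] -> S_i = Random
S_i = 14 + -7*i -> [14, 7, 0, -7, -14]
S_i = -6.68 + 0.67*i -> [-6.68, -6.01, -5.34, -4.67, -4.0]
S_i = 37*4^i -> [37, 148, 592, 2368, 9472]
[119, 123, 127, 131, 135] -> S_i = 119 + 4*i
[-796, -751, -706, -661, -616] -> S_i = -796 + 45*i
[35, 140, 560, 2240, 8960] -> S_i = 35*4^i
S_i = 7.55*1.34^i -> [7.55, 10.12, 13.56, 18.17, 24.34]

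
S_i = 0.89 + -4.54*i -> [0.89, -3.65, -8.19, -12.73, -17.27]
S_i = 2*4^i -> [2, 8, 32, 128, 512]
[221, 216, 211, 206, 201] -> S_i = 221 + -5*i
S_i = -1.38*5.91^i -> [-1.38, -8.16, -48.2, -284.87, -1683.56]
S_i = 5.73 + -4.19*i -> [5.73, 1.54, -2.65, -6.84, -11.03]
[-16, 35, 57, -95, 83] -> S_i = Random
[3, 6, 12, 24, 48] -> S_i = 3*2^i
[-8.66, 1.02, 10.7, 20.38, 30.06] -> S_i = -8.66 + 9.68*i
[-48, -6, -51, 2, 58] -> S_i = Random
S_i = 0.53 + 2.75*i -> [0.53, 3.28, 6.03, 8.78, 11.53]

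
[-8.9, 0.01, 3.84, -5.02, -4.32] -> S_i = Random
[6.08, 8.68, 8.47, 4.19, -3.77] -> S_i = Random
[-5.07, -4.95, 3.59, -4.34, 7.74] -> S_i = Random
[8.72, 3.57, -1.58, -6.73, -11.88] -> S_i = 8.72 + -5.15*i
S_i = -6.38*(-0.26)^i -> [-6.38, 1.66, -0.43, 0.11, -0.03]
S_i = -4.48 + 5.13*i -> [-4.48, 0.65, 5.78, 10.91, 16.04]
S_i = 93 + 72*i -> [93, 165, 237, 309, 381]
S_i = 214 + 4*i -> [214, 218, 222, 226, 230]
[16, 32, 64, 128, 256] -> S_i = 16*2^i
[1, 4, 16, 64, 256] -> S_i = 1*4^i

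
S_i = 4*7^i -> [4, 28, 196, 1372, 9604]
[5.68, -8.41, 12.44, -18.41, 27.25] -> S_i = 5.68*(-1.48)^i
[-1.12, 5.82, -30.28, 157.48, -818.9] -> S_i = -1.12*(-5.20)^i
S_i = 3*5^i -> [3, 15, 75, 375, 1875]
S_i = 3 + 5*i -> [3, 8, 13, 18, 23]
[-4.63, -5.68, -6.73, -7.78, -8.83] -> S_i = -4.63 + -1.05*i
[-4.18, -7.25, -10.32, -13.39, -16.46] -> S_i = -4.18 + -3.07*i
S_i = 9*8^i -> [9, 72, 576, 4608, 36864]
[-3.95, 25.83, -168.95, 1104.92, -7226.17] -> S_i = -3.95*(-6.54)^i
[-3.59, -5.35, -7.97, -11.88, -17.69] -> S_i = -3.59*1.49^i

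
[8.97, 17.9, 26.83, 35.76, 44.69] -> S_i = 8.97 + 8.93*i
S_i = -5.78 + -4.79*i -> [-5.78, -10.57, -15.36, -20.15, -24.94]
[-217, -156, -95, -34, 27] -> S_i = -217 + 61*i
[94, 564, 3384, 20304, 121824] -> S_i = 94*6^i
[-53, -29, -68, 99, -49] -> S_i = Random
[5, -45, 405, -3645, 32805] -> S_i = 5*-9^i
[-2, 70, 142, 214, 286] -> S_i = -2 + 72*i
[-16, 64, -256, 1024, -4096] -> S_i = -16*-4^i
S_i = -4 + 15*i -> [-4, 11, 26, 41, 56]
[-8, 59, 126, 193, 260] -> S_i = -8 + 67*i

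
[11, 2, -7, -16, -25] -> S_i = 11 + -9*i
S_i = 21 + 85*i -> [21, 106, 191, 276, 361]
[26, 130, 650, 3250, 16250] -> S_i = 26*5^i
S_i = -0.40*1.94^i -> [-0.4, -0.78, -1.51, -2.92, -5.67]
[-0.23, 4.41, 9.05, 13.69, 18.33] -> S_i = -0.23 + 4.64*i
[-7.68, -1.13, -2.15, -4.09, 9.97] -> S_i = Random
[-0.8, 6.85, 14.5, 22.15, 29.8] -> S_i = -0.80 + 7.65*i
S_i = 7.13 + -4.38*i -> [7.13, 2.75, -1.63, -6.01, -10.39]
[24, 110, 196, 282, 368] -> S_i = 24 + 86*i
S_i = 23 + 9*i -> [23, 32, 41, 50, 59]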